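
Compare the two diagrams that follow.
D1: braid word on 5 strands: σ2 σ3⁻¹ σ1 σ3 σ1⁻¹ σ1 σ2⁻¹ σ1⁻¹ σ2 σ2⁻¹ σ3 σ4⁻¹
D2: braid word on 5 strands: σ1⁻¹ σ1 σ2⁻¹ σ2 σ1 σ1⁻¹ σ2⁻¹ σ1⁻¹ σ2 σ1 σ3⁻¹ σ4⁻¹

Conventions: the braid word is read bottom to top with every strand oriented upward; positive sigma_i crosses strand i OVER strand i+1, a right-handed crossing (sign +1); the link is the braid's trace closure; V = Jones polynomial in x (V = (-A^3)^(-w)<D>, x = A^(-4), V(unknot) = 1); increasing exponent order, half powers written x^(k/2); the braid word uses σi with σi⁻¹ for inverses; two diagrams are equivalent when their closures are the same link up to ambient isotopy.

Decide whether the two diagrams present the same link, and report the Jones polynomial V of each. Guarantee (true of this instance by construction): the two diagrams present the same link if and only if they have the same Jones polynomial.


equivalent: yes
V(D1) = 1  (w 0, c 12, <D> = 1)
D2 (bracket A^-6; 12 crossings at w = -2): V = 1
why: D2 (12 crossings) and D1 (12) are Markov-related braid presentations


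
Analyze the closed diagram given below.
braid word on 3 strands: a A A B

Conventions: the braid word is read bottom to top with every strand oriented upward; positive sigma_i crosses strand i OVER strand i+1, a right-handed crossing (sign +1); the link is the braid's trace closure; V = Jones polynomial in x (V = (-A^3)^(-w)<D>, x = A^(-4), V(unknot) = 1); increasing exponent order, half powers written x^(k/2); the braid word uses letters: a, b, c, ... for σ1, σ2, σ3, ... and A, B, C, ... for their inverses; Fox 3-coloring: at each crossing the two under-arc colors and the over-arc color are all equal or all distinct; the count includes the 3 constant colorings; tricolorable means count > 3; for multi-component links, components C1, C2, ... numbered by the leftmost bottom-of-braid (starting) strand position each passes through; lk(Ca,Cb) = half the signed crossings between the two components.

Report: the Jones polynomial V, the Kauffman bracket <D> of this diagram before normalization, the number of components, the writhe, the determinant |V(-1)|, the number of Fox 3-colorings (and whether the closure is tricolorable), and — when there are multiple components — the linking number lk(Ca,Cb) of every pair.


V = 1
<D> = A^-6 (w = -2)
1 component over 4 crossings, w = -2
3 Fox colorings among 3^4, |V(-1)| = 1: not tricolorable
why: det 1 = |V(-1)|; not divisible by 3, so not tricolorable


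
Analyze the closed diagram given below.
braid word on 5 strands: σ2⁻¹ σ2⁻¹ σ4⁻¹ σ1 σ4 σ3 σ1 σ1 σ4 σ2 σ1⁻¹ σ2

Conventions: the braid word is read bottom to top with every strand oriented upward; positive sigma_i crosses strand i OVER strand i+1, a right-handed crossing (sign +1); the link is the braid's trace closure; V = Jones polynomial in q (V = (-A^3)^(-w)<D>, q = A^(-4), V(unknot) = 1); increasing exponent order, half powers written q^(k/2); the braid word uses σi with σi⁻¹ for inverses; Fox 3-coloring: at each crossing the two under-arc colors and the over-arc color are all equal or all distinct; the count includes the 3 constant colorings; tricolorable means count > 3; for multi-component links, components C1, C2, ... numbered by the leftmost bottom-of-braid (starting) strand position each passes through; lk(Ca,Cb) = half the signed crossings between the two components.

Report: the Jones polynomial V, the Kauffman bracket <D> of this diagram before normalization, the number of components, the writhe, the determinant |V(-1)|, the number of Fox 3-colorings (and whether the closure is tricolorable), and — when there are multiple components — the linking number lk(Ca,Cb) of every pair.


Jones polynomial: V(q) = q + q^3 - q^4
<D> = -A^-4 + 1 + A^8; writhe +4
components 1, writhe +4 (12 crossings)
3-colorings: 9 of 3^12, det 3 — tricolorable
note: det 3 = |V(-1)|; divisible by 3, so tricolorable


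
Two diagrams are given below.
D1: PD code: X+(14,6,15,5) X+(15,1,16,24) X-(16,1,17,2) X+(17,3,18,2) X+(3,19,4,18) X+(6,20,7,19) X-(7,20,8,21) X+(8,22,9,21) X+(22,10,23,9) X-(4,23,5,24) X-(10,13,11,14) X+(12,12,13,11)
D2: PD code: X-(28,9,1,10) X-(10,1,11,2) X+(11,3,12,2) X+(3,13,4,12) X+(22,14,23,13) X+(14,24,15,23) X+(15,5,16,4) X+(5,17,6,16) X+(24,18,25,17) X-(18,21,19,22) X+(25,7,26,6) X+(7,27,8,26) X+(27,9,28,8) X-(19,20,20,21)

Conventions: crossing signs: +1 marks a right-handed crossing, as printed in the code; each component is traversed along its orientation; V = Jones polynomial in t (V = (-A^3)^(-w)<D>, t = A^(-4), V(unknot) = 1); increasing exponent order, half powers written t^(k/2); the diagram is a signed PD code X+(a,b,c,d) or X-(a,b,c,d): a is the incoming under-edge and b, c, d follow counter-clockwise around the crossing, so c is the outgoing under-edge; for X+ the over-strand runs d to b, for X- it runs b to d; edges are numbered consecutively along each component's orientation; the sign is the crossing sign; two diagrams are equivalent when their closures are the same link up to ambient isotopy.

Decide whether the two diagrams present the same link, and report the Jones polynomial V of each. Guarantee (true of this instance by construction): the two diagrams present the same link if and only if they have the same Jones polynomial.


equivalent: no
V(D1) = t - t^2 + 2t^3 - t^4 + t^5 - t^6  (w +4, c 12, <D> = -A^-12 + A^-8 - A^-4 + 2 - A^4 + A^8)
V(D2) = t^3 + t^5 - t^8  [14 crossings, <D> = -A^-14 + A^-2 + A^6, w = +6]
key observation: 2 values of V(t) split the 2 diagrams


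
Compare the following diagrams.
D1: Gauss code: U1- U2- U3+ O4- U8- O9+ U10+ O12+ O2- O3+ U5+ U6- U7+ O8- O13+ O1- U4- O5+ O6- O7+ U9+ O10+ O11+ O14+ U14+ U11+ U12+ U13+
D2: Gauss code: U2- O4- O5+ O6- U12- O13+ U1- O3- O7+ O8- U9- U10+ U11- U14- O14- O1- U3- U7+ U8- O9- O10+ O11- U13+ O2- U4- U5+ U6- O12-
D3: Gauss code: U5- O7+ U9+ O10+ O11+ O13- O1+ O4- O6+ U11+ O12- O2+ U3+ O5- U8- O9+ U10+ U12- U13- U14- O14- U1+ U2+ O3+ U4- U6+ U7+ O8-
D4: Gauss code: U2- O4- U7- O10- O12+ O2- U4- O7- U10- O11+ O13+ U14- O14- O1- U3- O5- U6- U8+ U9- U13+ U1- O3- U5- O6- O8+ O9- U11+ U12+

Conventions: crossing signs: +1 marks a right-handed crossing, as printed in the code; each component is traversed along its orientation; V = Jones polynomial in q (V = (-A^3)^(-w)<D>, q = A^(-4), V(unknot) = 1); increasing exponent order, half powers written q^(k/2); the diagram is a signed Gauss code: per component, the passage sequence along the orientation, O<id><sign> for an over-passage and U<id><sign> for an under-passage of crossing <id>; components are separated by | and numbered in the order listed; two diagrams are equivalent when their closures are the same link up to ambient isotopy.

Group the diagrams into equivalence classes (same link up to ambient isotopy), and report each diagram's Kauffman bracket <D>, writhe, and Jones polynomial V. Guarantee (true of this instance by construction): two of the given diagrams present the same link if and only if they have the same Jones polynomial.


grouping into links: {D1, D3} | {D2, D4}
V(D1) = q^-1 - 1 + 2q - 2q^2 + 2q^3 - 2q^4 + q^5  (w +4, c 14, <D> = A^-8 - 2A^-4 + 2 - 2A^4 + 2A^8 - A^12 + A^16)
D2 (bracket A^-10 + 2A^-2 - 2A^2 + A^6 - 2A^10 + A^14; 14 crossings at w = -6): V = q^-8 - 2q^-7 + q^-6 - 2q^-5 + 2q^-4 + q^-2
V(D3) = q^-1 - 1 + 2q - 2q^2 + 2q^3 - 2q^4 + q^5  [14 crossings, <D> = A^-14 - 2A^-10 + 2A^-6 - 2A^-2 + 2A^2 - A^6 + A^10, w = +2]
V(D4) = q^-8 - 2q^-7 + q^-6 - 2q^-5 + 2q^-4 + q^-2  (w -6, c 14, <D> = A^-10 + 2A^-2 - 2A^2 + A^6 - 2A^10 + A^14)
why: comparing 4 Jones polynomials yields 2 groups


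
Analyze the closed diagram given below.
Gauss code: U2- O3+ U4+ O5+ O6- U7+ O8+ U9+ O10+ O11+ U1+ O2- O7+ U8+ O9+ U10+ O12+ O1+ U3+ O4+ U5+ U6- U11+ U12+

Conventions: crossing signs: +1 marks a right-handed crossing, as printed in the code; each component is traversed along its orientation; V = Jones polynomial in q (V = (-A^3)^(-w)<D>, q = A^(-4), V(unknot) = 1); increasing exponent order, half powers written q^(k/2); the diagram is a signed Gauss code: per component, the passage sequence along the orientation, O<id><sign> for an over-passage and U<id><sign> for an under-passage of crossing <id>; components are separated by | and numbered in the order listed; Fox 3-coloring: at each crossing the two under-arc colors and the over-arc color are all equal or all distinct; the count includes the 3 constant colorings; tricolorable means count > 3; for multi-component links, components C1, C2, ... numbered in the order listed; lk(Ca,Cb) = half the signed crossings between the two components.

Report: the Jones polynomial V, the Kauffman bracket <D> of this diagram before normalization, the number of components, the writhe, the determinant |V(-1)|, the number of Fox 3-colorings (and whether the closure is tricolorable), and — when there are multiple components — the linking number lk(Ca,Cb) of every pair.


V = q^3 + 2q^5 - 2q^6 + 2q^7 - 3q^8 + 2q^9 - 2q^10 + q^11
<D> = A^-20 - 2A^-16 + 2A^-12 - 3A^-8 + 2A^-4 - 2 + 2A^4 + A^12 (w = +8)
1 component over 12 crossings, w = +8
9 Fox colorings among 3^12, |V(-1)| = 15: tricolorable
why: the span of V is 8, forcing >= 8 crossings in any diagram


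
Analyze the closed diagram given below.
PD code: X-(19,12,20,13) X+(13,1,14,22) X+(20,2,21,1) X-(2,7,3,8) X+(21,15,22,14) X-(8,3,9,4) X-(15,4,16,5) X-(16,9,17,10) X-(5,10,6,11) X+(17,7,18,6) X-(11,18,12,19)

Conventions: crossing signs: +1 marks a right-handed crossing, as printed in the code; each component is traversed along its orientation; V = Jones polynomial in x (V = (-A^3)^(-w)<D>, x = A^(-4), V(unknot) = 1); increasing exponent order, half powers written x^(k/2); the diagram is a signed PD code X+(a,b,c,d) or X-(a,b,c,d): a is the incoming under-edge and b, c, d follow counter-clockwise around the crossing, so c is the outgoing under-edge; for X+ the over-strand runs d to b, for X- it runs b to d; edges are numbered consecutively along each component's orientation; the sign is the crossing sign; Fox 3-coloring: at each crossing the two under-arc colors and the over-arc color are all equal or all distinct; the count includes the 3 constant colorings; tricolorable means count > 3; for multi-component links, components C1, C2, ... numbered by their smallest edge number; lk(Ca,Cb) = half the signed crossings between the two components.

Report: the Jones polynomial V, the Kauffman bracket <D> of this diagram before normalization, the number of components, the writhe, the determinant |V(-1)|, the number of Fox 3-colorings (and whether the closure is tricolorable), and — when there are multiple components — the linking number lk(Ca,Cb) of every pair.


Jones polynomial: V(x) = -x^-4 + x^-3 + x^-1
<D> = -A^-5 - A^3 + A^7; writhe -3
components 1, writhe -3 (11 crossings)
3-colorings: 9 of 3^11, det 3 — tricolorable
note: the span of V is 3, forcing >= 3 crossings in any diagram


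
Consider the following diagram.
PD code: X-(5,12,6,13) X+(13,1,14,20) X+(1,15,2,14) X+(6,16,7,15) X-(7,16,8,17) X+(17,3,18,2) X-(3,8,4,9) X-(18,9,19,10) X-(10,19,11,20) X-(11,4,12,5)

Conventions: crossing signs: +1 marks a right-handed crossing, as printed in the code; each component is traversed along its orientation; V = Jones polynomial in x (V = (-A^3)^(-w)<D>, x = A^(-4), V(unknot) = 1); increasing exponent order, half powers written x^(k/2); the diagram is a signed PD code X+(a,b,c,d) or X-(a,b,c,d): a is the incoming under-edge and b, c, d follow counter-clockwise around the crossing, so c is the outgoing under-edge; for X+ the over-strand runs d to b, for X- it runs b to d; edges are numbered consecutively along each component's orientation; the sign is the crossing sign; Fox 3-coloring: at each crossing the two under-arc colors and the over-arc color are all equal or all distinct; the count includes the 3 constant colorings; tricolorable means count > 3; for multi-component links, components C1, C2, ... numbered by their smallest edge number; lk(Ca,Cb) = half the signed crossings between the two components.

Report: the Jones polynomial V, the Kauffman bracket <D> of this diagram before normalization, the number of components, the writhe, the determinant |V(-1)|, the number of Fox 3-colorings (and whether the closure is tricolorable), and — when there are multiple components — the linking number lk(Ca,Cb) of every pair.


Jones polynomial: V(x) = -x^-5 + x^-4 - x^-3 + 2x^-2 - x^-1 + 2 - x
<D> = -A^-10 + 2A^-6 - A^-2 + 2A^2 - A^6 + A^10 - A^14; writhe -2
components 1, writhe -2 (10 crossings)
3-colorings: 9 of 3^10, det 9 — tricolorable
note: w = -2 (over 10 crossings) is diagram-only; (-A^3)^(2) removes it from V


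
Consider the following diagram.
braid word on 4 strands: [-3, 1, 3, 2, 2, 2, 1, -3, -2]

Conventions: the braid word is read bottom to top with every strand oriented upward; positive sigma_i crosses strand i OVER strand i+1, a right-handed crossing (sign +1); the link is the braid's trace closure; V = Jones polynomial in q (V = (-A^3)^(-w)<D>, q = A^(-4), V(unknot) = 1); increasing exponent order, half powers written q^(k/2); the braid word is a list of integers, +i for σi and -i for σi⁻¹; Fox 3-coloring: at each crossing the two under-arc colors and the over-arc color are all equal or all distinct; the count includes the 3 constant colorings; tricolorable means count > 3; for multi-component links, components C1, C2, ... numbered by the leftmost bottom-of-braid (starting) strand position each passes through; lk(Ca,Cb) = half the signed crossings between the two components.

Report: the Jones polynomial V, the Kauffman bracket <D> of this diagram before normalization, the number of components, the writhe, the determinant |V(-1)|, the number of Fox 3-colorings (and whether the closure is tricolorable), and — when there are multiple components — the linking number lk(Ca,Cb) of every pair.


V = q - q^2 + 2q^3 - q^4 + q^5 - q^6
<D> = A^-15 - A^-11 + A^-7 - 2A^-3 + A - A^5 (w = +3)
1 component over 9 crossings, w = +3
3 Fox colorings among 3^9, |V(-1)| = 7: not tricolorable
why: |V(-1)| = 7: so not tricolorable, since 3 does not divide 7


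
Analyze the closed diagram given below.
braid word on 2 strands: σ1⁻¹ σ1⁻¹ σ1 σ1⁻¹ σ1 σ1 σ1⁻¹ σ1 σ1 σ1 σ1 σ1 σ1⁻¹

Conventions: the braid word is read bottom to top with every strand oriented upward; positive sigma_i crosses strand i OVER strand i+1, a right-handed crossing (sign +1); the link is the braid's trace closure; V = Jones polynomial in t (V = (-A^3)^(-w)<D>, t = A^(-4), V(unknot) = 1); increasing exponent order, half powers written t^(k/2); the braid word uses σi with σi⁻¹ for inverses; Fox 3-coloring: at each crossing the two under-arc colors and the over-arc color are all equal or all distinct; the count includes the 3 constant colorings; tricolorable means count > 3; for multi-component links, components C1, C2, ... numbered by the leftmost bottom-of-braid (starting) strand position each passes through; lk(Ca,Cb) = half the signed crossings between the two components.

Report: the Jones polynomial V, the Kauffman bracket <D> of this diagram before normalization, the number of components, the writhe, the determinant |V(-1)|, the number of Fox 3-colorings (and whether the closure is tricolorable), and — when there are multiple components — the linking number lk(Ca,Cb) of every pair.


V = t + t^3 - t^4
<D> = A^-7 - A^-3 - A^5 (w = +3)
1 component over 13 crossings, w = +3
9 Fox colorings among 3^13, |V(-1)| = 3: tricolorable
why: det 3 = |V(-1)|; divisible by 3, so tricolorable


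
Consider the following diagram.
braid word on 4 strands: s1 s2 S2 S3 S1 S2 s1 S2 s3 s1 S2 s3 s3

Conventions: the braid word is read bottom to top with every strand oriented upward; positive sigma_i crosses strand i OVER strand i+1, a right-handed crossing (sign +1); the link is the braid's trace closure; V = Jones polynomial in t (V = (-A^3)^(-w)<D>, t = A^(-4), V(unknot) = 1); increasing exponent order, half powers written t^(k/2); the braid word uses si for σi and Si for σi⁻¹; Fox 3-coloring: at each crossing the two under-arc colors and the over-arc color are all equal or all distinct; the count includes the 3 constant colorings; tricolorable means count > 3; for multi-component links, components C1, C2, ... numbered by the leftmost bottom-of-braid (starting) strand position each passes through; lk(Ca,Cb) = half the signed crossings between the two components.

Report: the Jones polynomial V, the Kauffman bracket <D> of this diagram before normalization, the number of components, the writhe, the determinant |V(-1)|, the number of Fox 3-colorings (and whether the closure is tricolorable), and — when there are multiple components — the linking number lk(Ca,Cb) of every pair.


V(t) = -t^-3 + 3t^-2 - 3t^-1 + 4 - 4t + 3t^2 - 2t^3 + t^4
bracket: -A^-13 + 2A^-9 - 3A^-5 + 4A^-1 - 4A^3 + 3A^7 - 3A^11 + A^15, w = +1
1 component, writhe +1, over 13 crossings
det 21, colorings 9 of 3^13 — tricolorable
observation: |V(-1)| = 21: so tricolorable, since 3 divides 21


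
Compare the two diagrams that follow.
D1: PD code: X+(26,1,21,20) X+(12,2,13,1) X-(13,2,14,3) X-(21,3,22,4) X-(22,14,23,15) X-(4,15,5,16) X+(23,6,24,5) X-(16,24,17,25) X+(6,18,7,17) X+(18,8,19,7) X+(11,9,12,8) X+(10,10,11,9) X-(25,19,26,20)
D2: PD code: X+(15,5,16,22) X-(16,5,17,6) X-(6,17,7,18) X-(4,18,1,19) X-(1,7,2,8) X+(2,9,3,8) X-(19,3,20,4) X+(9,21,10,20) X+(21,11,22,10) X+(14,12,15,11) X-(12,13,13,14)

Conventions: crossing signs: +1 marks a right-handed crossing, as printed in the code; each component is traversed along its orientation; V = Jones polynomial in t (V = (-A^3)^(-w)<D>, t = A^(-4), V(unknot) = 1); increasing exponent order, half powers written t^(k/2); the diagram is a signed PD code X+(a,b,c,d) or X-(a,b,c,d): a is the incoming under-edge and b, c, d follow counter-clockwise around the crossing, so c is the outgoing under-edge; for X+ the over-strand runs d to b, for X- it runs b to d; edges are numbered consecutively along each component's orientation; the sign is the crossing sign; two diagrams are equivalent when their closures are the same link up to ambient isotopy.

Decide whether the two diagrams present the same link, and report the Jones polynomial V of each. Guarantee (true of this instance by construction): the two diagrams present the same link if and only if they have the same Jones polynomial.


equivalent: yes
D1 (bracket A^5 + A^13; 13 crossings at w = +1): V = -t^(-5/2) - t^(-1/2)
D2 (bracket A^-1 + A^7; 11 crossings at w = -1): V = -t^(-5/2) - t^(-1/2)
key observation: from 13 to 11 crossings by R-moves: one link, two diagrams


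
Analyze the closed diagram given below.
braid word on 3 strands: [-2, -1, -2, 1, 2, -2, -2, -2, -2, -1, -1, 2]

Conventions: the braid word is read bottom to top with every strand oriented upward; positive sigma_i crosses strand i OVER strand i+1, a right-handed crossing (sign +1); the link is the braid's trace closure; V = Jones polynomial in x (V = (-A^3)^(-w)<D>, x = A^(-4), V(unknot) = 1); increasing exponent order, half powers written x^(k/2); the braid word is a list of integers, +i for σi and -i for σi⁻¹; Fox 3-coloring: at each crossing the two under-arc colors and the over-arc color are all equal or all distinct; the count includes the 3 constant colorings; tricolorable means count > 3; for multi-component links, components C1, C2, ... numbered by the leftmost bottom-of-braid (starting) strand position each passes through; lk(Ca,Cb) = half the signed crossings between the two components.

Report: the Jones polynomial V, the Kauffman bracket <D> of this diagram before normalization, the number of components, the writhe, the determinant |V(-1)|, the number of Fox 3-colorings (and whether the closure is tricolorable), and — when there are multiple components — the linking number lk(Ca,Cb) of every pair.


Jones polynomial: V(x) = -x^-9 + 2x^-8 - 3x^-7 + 3x^-6 - 3x^-5 + 3x^-4 - x^-3 + x^-2
<D> = A^-10 - A^-6 + 3A^-2 - 3A^2 + 3A^6 - 3A^10 + 2A^14 - A^18; writhe -6
components 1, writhe -6 (12 crossings)
3-colorings: 3 of 3^12, det 17 — not tricolorable
note: the word shrinks to σ2⁻¹ σ1⁻¹ σ2⁻¹ σ1 σ2⁻¹ σ2⁻¹ σ2⁻¹ σ1⁻¹ σ1⁻¹ σ2 after cancelling


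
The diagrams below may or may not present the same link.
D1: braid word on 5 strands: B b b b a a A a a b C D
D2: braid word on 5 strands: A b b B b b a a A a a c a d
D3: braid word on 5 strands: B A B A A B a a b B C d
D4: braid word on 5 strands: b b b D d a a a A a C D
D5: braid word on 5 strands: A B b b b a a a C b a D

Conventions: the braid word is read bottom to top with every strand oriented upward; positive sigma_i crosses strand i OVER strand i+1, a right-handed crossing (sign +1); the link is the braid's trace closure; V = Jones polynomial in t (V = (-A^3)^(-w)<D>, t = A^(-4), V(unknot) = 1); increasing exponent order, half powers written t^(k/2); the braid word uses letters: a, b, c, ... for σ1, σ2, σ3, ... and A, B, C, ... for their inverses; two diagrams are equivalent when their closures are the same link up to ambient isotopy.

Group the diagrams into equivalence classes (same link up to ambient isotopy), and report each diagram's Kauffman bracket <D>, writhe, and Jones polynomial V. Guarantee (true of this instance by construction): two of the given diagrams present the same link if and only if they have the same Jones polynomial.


equivalence classes: {D1, D2, D4, D5} | {D3}
D1 (bracket A^-20 - 2A^-16 + A^-12 - 2A^-8 + 2A^-4 + A^4; 12 crossings at w = +4): V = t^2 + 2t^4 - 2t^5 + t^6 - 2t^7 + t^8
V(D2) = t^2 + 2t^4 - 2t^5 + t^6 - 2t^7 + t^8  (w +8, c 14, <D> = A^-8 - 2A^-4 + 1 - 2A^4 + 2A^8 + A^16)
V(D3) = -t^-6 + t^-5 - t^-4 + 2t^-3 - t^-2 + t^-1  [12 crossings, <D> = A^-8 - A^-4 + 2 - A^4 + A^8 - A^12, w = -4]
V(D4) = t^2 + 2t^4 - 2t^5 + t^6 - 2t^7 + t^8  [12 crossings, <D> = A^-20 - 2A^-16 + A^-12 - 2A^-8 + 2A^-4 + A^4, w = +4]
D5 (bracket A^-20 - 2A^-16 + A^-12 - 2A^-8 + 2A^-4 + A^4; 12 crossings at w = +4): V = t^2 + 2t^4 - 2t^5 + t^6 - 2t^7 + t^8
key observation: 2 classes among 5 diagrams; unequal V(t) rules out equality


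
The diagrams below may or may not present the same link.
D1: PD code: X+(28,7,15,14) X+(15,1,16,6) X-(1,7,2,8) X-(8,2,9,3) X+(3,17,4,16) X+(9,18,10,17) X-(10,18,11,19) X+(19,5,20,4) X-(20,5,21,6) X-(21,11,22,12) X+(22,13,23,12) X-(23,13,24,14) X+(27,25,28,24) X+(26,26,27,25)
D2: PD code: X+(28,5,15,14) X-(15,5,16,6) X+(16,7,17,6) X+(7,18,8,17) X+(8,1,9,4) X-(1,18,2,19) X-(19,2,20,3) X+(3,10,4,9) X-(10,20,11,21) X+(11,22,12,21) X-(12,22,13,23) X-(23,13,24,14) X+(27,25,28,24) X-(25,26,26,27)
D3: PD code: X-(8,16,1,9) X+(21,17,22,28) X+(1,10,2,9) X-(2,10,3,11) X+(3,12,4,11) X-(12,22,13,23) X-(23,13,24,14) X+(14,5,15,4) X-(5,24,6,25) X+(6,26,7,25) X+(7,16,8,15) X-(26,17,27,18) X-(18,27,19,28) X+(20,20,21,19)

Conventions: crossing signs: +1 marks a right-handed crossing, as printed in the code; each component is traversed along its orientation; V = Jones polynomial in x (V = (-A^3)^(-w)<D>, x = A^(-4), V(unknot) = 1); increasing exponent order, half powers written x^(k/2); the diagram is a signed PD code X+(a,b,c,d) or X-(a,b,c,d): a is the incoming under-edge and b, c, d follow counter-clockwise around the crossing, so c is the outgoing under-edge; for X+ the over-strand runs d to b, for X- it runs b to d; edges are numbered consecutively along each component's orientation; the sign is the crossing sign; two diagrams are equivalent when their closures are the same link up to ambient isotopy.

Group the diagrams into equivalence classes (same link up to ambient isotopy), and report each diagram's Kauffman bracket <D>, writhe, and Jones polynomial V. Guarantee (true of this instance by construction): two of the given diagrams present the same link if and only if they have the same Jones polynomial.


equivalence classes: {D1, D2, D3}
D1 (bracket A^-2 + 2A^6 + A^14; 14 crossings at w = +2): V = x^-2 + 2 + x^2
D2 (bracket A^-8 + 2 + A^8; 14 crossings at w = 0): V = x^-2 + 2 + x^2
D3 (bracket A^-8 + 2 + A^8; 14 crossings at w = 0): V = x^-2 + 2 + x^2
key observation: one V(x) for all 3 diagrams — one class (guaranteed)


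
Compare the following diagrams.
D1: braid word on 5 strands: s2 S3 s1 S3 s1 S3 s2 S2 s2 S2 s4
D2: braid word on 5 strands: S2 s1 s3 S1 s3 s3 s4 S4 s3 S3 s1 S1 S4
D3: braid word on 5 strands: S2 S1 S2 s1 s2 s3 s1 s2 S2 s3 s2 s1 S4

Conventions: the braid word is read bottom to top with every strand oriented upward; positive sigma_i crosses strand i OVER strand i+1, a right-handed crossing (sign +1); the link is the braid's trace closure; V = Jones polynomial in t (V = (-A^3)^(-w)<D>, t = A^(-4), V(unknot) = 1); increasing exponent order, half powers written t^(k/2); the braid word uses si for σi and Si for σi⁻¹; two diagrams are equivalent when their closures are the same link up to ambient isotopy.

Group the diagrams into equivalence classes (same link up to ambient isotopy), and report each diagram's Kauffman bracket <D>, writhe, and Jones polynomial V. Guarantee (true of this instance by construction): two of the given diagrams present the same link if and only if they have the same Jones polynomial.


equivalence classes: {D1} | {D2} | {D3}
D1 (bracket A^-3 + 2A^5 - A^9 + A^13 - A^17; 11 crossings at w = +1): V = t^(-7/2) - t^(-5/2) + t^(-3/2) - 2t^(-1/2) - t^(3/2)
D2 (bracket -A^-15 + A^-7 + A^-3 + A; 13 crossings at w = +1): V = -t^(1/2) - t^(3/2) - t^(5/2) + t^(9/2)
V(D3) = -t^(1/2) - t^(5/2)  [13 crossings, <D> = A^-1 + A^7, w = +3]
key observation: comparing 3 Jones polynomials yields 3 groups


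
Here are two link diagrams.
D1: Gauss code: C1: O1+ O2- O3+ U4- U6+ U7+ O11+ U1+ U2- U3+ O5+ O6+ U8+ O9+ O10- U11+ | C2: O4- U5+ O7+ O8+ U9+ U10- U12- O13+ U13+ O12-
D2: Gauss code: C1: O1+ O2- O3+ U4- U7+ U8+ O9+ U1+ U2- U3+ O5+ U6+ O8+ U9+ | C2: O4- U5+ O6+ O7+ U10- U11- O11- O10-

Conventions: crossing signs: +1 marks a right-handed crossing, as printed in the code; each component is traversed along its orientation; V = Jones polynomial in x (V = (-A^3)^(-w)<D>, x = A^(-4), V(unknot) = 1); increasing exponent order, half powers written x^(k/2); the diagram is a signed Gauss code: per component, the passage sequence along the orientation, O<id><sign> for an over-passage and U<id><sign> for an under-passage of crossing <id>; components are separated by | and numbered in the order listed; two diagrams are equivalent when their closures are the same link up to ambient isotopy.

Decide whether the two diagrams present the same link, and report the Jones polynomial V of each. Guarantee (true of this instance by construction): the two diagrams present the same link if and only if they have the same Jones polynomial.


same link: yes
V(D1) = -x^(3/2) - 2x^(7/2) + x^(9/2) - x^(11/2) + x^(13/2)  [13 crossings, <D> = -A^-11 + A^-7 - A^-3 + 2A + A^9, w = +5]
V(D2) = -x^(3/2) - 2x^(7/2) + x^(9/2) - x^(11/2) + x^(13/2)  [11 crossings, <D> = -A^-17 + A^-13 - A^-9 + 2A^-5 + A^3, w = +3]
insight: from 13 to 11 crossings by R-moves: one link, two diagrams


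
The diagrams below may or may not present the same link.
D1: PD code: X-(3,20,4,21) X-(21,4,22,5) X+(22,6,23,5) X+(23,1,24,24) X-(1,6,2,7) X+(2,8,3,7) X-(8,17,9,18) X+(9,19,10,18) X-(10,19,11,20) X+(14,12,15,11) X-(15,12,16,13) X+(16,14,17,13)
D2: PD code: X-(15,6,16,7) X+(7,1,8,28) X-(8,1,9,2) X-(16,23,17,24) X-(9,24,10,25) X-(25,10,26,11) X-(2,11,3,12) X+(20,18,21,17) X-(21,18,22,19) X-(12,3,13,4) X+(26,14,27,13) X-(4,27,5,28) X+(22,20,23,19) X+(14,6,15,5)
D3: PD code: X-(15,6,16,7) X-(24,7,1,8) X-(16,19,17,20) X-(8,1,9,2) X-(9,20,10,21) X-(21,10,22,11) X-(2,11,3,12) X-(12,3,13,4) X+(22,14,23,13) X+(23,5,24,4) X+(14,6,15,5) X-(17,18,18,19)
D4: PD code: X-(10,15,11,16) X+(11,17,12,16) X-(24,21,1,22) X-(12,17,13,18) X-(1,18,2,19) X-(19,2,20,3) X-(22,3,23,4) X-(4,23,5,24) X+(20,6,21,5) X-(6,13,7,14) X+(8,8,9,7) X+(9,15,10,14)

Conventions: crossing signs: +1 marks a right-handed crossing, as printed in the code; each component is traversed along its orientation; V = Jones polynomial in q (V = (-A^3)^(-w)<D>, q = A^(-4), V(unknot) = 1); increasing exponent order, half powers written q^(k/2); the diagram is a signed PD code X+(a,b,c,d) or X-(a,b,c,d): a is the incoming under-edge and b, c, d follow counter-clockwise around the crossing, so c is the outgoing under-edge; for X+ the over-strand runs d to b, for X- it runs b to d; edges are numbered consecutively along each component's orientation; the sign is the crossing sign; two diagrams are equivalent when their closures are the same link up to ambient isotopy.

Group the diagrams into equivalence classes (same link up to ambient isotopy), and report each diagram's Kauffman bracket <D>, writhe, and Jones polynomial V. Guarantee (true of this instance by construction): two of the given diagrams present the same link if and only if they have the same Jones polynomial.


equivalence classes: {D1} | {D2, D3, D4}
D1 (bracket 1; 12 crossings at w = 0): V = 1
V(D2) = -q^-6 + q^-5 - q^-4 + 2q^-3 - q^-2 + q^-1  (w -4, c 14, <D> = A^-8 - A^-4 + 2 - A^4 + A^8 - A^12)
D3 (bracket A^-14 - A^-10 + 2A^-6 - A^-2 + A^2 - A^6; 12 crossings at w = -6): V = -q^-6 + q^-5 - q^-4 + 2q^-3 - q^-2 + q^-1
V(D4) = -q^-6 + q^-5 - q^-4 + 2q^-3 - q^-2 + q^-1  [12 crossings, <D> = A^-8 - A^-4 + 2 - A^4 + A^8 - A^12, w = -4]
key observation: 2 classes among 4 diagrams; unequal V(q) rules out equality


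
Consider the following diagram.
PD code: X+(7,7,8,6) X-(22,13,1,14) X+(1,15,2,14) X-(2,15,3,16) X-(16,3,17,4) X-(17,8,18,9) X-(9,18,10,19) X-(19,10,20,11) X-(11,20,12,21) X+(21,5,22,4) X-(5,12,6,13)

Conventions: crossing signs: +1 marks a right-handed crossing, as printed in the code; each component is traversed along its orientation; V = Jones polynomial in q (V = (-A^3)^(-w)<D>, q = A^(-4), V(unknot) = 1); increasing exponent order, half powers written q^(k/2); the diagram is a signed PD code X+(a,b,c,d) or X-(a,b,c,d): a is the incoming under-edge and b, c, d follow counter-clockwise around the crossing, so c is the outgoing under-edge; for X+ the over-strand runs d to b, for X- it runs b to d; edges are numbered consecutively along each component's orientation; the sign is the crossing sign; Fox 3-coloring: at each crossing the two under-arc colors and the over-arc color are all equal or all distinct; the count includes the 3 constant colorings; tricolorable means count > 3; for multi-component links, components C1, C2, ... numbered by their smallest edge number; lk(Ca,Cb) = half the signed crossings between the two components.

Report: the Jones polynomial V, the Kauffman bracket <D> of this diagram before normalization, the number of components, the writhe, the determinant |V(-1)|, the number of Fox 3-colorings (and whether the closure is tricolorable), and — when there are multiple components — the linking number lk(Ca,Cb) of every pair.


V(q) = -q^-9 + q^-8 - 2q^-7 + 3q^-6 - 2q^-5 + 2q^-4 - q^-3 + q^-2
bracket: -A^-7 + A^-3 - 2A + 2A^5 - 3A^9 + 2A^13 - A^17 + A^21, w = -5
1 component, writhe -5, over 11 crossings
det 13, colorings 3 of 3^11 — not tricolorable
observation: w = -5 shifts under R1 moves; the (-A^3)^(5) factor cancels that in V


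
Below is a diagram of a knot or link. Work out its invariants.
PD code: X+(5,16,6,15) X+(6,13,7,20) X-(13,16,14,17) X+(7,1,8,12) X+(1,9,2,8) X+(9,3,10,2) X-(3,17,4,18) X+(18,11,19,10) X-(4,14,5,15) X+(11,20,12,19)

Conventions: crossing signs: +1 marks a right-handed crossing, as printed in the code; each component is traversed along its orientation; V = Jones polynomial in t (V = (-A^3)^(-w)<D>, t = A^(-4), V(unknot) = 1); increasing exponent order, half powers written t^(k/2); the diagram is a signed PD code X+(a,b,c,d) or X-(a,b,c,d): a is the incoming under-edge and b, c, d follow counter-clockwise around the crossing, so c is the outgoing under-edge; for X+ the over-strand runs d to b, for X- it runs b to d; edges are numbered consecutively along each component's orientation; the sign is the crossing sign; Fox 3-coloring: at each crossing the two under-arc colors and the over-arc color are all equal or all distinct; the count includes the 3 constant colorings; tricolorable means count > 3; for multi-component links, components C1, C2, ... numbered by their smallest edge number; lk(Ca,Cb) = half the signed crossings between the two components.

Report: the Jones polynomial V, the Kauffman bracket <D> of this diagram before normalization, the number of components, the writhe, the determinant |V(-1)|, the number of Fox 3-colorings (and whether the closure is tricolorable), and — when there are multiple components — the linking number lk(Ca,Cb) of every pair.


V(t) = -t^(3/2) - 2t^(7/2) + t^(9/2) - t^(11/2) + t^(13/2)
bracket: A^-14 - A^-10 + A^-6 - 2A^-2 - A^6, w = +4
2 components, writhe +4, over 10 crossings
lk(C1,C2) = +1
det 6, colorings 9 of 3^10 — tricolorable
observation: the span of V is 5, within the link bound 10 + 2 - 1


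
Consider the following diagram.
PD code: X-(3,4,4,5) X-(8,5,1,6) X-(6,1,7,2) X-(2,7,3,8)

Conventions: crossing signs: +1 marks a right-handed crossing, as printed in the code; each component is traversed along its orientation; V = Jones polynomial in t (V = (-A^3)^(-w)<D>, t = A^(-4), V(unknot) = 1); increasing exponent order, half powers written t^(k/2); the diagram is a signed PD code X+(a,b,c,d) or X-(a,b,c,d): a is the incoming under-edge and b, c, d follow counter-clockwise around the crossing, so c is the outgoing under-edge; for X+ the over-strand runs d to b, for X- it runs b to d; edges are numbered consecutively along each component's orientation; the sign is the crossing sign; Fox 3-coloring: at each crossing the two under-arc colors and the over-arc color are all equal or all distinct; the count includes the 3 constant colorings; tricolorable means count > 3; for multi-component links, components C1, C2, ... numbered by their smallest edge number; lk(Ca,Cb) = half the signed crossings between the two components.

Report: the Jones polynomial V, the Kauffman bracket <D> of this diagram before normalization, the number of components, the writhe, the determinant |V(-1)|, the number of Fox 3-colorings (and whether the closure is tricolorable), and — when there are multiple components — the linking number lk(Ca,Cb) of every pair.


V = -t^-4 + t^-3 + t^-1
<D> = A^-8 + 1 - A^4 (w = -4)
1 component over 4 crossings, w = -4
9 Fox colorings among 3^4, |V(-1)| = 3: tricolorable
why: det 3 = |V(-1)|; divisible by 3, so tricolorable


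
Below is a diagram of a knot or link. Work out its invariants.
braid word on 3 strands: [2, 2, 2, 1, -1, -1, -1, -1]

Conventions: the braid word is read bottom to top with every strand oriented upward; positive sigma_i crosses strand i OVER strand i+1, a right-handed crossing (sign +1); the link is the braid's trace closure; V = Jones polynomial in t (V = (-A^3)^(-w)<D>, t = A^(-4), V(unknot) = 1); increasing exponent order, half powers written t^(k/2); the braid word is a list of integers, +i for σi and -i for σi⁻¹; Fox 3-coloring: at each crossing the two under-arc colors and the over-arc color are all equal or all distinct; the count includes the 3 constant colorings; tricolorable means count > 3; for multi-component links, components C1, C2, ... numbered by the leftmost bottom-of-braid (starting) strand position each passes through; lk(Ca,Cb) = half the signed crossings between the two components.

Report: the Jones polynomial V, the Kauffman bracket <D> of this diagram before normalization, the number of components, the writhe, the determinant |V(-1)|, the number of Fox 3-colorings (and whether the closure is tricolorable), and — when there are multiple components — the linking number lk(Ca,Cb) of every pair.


V(t) = -t^-3 + t^-2 - t^-1 + 3 - t + t^2 - t^3
bracket: -A^-12 + A^-8 - A^-4 + 3 - A^4 + A^8 - A^12, w = 0
1 component, writhe 0, over 8 crossings
det 9, colorings 27 of 3^8 — tricolorable
observation: |V(-1)| = 9: so tricolorable, since 3 divides 9


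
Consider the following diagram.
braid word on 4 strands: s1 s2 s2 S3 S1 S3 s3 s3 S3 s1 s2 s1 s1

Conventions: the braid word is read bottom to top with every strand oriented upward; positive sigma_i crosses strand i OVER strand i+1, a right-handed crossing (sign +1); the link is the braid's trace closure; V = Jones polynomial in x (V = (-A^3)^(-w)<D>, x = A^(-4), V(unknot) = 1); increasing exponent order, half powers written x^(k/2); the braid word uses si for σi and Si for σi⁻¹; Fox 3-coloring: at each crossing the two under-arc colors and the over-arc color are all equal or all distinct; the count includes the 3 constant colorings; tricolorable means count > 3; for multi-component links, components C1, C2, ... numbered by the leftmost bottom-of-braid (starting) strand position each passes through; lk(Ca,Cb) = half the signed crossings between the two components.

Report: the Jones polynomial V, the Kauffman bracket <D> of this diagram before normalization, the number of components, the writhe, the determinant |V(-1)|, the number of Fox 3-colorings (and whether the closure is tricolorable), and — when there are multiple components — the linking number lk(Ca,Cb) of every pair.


V(x) = x^2 + 2x^4 - 2x^5 + x^6 - 2x^7 + x^8
bracket: -A^-17 + 2A^-13 - A^-9 + 2A^-5 - 2A^-1 - A^7, w = +5
1 component, writhe +5, over 13 crossings
det 9, colorings 27 of 3^13 — tricolorable
observation: inverse pairs cancel, leaving σ1 σ2 σ2 σ3⁻¹ σ2 σ1 σ1


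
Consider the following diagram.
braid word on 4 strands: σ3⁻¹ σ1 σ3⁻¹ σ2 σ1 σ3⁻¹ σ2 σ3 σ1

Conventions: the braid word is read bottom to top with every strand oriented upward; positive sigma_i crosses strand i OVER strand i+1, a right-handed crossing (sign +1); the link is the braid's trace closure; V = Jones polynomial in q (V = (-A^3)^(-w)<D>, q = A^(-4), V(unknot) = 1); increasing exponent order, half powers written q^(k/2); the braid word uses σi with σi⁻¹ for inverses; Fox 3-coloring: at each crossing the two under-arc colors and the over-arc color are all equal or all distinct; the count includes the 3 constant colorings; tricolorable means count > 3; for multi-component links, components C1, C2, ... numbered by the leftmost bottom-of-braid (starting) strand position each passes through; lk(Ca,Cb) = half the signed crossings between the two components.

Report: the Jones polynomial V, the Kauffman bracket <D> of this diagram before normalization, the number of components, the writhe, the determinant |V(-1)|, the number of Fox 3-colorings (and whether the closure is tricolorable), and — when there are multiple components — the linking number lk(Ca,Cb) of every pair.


V = q^-1 - 1 + 2q - 2q^2 + 2q^3 - 2q^4 + q^5
<D> = -A^-11 + 2A^-7 - 2A^-3 + 2A - 2A^5 + A^9 - A^13 (w = +3)
1 component over 9 crossings, w = +3
3 Fox colorings among 3^9, |V(-1)| = 11: not tricolorable
why: V spans 6 powers of q: at least 6 crossings in any diagram


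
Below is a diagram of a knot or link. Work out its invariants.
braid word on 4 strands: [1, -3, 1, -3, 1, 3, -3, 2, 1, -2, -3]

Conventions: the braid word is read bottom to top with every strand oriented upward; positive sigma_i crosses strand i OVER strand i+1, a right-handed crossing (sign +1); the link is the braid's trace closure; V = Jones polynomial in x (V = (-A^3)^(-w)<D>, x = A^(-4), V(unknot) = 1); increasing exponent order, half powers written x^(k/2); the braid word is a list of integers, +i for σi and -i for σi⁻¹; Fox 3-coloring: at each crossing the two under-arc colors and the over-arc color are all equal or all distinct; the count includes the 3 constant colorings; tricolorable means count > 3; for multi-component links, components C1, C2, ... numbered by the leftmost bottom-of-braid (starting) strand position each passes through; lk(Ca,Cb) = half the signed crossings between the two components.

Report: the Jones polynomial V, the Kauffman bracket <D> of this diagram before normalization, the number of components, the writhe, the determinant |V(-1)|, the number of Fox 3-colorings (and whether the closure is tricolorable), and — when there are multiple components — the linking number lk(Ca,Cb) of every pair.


V(x) = -x^-3 + x^-2 - x^-1 + 3 - x + x^2 - x^3
bracket: A^-9 - A^-5 + A^-1 - 3A^3 + A^7 - A^11 + A^15, w = +1
1 component, writhe +1, over 11 crossings
det 9, colorings 27 of 3^11 — tricolorable
observation: the span of V is 6, forcing >= 6 crossings in any diagram
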